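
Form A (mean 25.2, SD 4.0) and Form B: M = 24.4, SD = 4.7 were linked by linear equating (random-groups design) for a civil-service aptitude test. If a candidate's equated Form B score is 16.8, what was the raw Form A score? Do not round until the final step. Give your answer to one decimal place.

Invert y = (SD_Y/SD_X)(x − M_X) + M_Y:
x = (SD_X/SD_Y)(y − M_Y) + M_X = (4.0/4.7)(16.8 − 24.4) + 25.2
x = 0.851064 × -7.600 + 25.2 = 18.7

18.7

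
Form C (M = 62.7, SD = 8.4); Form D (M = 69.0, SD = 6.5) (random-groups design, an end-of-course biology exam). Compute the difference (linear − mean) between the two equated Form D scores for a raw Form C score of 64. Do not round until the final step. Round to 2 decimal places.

Mean-equated: 64 + (69.0 − 62.7) = 70.30
Linear-equated: (6.5/8.4)(64 − 62.7) + 69.0 = 70.006
Difference = 70.006 − 70.30 = -0.29

-0.29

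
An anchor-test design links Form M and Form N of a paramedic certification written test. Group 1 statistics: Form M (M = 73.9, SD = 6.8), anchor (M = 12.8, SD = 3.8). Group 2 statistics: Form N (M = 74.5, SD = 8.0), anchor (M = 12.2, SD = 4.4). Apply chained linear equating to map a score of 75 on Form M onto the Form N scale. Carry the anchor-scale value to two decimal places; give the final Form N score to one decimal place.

76.7

Form M → anchor (Group 1): v = (3.8/6.8)(75 − 73.9) + 12.8 = 13.41
anchor → Form N (Group 2): y = (8.0/4.4)(13.41 − 12.2) + 74.5 = 76.7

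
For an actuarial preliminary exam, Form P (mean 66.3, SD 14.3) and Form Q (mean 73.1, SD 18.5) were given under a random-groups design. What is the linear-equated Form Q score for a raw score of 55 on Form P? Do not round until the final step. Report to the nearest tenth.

58.5

Linear equating: y = (SD_Y/SD_X)(x − M_X) + M_Y
y = (18.5/14.3)(55 − 66.3) + 73.1
y = 1.293706 × -11.3 + 73.1 = -14.6189 + 73.1 = 58.5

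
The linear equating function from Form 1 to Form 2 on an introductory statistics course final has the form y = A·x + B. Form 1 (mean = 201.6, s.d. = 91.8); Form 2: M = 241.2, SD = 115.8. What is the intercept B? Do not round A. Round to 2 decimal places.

A = SD_Y / SD_X = 115.8 / 91.8 = 1.261438
B = M_Y − A·M_X = 241.2 − 1.261438 × 201.6 = -13.11

-13.11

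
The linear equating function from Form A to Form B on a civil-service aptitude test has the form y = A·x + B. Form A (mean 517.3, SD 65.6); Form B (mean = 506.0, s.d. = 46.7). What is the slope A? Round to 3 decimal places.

A = SD_Y / SD_X = 46.7 / 65.6 = 0.712

0.712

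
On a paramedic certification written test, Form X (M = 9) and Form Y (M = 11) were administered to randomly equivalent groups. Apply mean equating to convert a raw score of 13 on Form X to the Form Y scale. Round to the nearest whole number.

15

Mean equating: y = x + (M_Y − M_X) = 13 + (11 − 9) = 15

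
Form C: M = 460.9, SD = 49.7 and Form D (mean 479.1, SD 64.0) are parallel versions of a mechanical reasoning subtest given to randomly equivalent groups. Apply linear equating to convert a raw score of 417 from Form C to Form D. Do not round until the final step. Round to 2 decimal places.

Linear equating: y = (SD_Y/SD_X)(x − M_X) + M_Y
y = (64.0/49.7)(417 − 460.9) + 479.1
y = 1.287726 × -43.9 + 479.1 = -56.5312 + 479.1 = 422.57

422.57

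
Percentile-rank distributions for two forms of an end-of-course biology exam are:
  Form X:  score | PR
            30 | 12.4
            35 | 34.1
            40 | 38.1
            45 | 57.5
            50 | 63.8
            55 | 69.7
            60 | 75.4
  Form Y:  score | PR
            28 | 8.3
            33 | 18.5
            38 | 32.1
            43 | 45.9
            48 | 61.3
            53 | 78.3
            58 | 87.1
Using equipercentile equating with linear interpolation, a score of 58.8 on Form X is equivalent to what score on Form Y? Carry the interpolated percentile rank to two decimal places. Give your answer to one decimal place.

51.7

PR of 58.8 on Form X: 69.7 + (58.8 − 55)/(60 − 55) × (75.4 − 69.7) = 74.03
On Form Y, PR 74.03 falls between score 48 (PR 61.3) and 53 (PR 78.3).
Interpolate: 48 + (74.03 − 61.3)/(78.3 − 61.3) × (53 − 48) = 51.7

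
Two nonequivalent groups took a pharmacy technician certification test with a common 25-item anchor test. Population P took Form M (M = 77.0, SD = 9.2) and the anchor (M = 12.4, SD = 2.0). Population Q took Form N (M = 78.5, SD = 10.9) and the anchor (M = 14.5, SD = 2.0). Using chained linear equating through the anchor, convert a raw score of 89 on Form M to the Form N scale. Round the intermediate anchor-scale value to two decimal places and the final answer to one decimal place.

Form M → anchor (Population P): v = (2.0/9.2)(89 − 77.0) + 12.4 = 15.01
anchor → Form N (Population Q): y = (10.9/2.0)(15.01 − 14.5) + 78.5 = 81.3

81.3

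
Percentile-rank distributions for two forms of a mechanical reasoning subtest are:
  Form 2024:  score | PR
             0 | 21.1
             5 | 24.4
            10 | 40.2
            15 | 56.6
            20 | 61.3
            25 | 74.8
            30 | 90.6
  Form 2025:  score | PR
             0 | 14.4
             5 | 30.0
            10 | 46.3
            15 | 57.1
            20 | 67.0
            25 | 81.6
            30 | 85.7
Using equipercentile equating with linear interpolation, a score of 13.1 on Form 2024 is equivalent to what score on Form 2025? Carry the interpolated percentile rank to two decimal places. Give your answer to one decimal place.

PR of 13.1 on Form 2024: 40.2 + (13.1 − 10)/(15 − 10) × (56.6 − 40.2) = 50.37
On Form 2025, PR 50.37 falls between score 10 (PR 46.3) and 15 (PR 57.1).
Interpolate: 10 + (50.37 − 46.3)/(57.1 − 46.3) × (15 − 10) = 11.9

11.9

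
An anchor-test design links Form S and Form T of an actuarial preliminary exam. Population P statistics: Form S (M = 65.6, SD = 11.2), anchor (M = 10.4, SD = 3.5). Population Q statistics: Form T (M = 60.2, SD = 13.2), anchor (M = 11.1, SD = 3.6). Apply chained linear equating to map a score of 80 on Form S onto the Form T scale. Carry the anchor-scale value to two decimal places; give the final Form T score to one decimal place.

Form S → anchor (Population P): v = (3.5/11.2)(80 − 65.6) + 10.4 = 14.90
anchor → Form T (Population Q): y = (13.2/3.6)(14.90 − 11.1) + 60.2 = 74.1

74.1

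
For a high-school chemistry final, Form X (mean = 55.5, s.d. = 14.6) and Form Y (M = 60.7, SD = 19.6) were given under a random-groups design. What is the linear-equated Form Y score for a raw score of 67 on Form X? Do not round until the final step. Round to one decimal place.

Linear equating: y = (SD_Y/SD_X)(x − M_X) + M_Y
y = (19.6/14.6)(67 − 55.5) + 60.7
y = 1.342466 × 11.5 + 60.7 = 15.4384 + 60.7 = 76.1

76.1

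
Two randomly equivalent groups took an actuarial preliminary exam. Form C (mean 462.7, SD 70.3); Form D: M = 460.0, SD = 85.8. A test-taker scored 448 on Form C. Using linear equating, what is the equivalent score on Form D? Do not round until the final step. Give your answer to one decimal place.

Linear equating: y = (SD_Y/SD_X)(x − M_X) + M_Y
y = (85.8/70.3)(448 − 462.7) + 460.0
y = 1.220484 × -14.7 + 460.0 = -17.9411 + 460.0 = 442.1

442.1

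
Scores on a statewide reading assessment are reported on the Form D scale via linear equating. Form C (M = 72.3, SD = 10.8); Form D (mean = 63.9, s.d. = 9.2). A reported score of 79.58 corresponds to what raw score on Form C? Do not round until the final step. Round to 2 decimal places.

90.71

Invert y = (SD_Y/SD_X)(x − M_X) + M_Y:
x = (SD_X/SD_Y)(y − M_Y) + M_X = (10.8/9.2)(79.58 − 63.9) + 72.3
x = 1.173913 × 15.680 + 72.3 = 90.71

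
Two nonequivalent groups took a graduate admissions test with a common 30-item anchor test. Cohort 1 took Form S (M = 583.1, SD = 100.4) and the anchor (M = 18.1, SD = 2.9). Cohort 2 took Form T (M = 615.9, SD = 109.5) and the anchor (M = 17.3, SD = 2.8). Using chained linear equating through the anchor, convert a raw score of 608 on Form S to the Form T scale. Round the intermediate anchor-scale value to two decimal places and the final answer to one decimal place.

Form S → anchor (Cohort 1): v = (2.9/100.4)(608 − 583.1) + 18.1 = 18.82
anchor → Form T (Cohort 2): y = (109.5/2.8)(18.82 − 17.3) + 615.9 = 675.3

675.3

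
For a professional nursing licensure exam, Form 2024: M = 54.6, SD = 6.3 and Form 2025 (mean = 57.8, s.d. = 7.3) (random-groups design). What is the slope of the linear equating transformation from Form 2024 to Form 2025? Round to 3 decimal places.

1.159

A = SD_Y / SD_X = 7.3 / 6.3 = 1.159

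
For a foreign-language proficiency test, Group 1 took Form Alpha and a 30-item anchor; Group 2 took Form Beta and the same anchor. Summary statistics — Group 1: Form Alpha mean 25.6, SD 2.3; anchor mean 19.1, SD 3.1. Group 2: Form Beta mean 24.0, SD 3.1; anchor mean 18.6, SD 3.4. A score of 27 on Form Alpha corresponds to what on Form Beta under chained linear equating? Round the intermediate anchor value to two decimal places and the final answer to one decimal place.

26.2

Form Alpha → anchor (Group 1): v = (3.1/2.3)(27 − 25.6) + 19.1 = 20.99
anchor → Form Beta (Group 2): y = (3.1/3.4)(20.99 − 18.6) + 24.0 = 26.2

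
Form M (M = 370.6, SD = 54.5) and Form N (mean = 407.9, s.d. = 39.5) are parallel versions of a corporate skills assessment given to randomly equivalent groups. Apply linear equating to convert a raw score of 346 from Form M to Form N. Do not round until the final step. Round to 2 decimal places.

390.07

Linear equating: y = (SD_Y/SD_X)(x − M_X) + M_Y
y = (39.5/54.5)(346 − 370.6) + 407.9
y = 0.724771 × -24.6 + 407.9 = -17.8294 + 407.9 = 390.07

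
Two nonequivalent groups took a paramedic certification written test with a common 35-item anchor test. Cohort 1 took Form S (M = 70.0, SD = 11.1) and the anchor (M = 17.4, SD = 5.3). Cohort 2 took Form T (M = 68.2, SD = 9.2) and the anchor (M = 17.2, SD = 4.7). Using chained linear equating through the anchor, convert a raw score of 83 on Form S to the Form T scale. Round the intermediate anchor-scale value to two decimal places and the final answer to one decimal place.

Form S → anchor (Cohort 1): v = (5.3/11.1)(83 − 70.0) + 17.4 = 23.61
anchor → Form T (Cohort 2): y = (9.2/4.7)(23.61 − 17.2) + 68.2 = 80.7

80.7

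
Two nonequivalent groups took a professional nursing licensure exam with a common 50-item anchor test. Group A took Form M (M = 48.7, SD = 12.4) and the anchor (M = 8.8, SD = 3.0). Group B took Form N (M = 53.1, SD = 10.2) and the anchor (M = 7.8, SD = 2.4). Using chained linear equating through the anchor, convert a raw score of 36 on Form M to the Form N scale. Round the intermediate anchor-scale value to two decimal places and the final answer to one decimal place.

Form M → anchor (Group A): v = (3.0/12.4)(36 − 48.7) + 8.8 = 5.73
anchor → Form N (Group B): y = (10.2/2.4)(5.73 − 7.8) + 53.1 = 44.3

44.3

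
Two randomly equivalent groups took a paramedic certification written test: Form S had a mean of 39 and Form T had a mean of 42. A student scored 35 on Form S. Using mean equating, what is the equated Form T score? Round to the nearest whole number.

38

Mean equating: y = x + (M_Y − M_X) = 35 + (42 − 39) = 38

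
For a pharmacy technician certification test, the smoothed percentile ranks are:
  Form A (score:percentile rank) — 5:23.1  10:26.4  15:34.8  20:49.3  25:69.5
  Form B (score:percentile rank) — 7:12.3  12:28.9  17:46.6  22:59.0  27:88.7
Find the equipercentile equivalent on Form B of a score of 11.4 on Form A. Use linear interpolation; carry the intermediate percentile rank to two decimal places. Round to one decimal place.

12.0

PR of 11.4 on Form A: 26.4 + (11.4 − 10)/(15 − 10) × (34.8 − 26.4) = 28.75
On Form B, PR 28.75 falls between score 7 (PR 12.3) and 12 (PR 28.9).
Interpolate: 7 + (28.75 − 12.3)/(28.9 − 12.3) × (12 − 7) = 12.0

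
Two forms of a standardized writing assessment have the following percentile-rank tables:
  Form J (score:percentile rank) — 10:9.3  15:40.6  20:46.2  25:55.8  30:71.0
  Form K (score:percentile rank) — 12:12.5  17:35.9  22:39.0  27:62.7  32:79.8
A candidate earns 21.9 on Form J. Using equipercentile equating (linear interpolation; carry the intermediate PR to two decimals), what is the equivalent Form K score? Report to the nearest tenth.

24.3

PR of 21.9 on Form J: 46.2 + (21.9 − 20)/(25 − 20) × (55.8 − 46.2) = 49.85
On Form K, PR 49.85 falls between score 22 (PR 39.0) and 27 (PR 62.7).
Interpolate: 22 + (49.85 − 39.0)/(62.7 − 39.0) × (27 − 22) = 24.3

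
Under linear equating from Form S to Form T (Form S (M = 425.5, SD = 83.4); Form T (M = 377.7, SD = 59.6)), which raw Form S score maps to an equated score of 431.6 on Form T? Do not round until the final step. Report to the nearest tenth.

500.9

Invert y = (SD_Y/SD_X)(x − M_X) + M_Y:
x = (SD_X/SD_Y)(y − M_Y) + M_X = (83.4/59.6)(431.6 − 377.7) + 425.5
x = 1.399329 × 53.900 + 425.5 = 500.9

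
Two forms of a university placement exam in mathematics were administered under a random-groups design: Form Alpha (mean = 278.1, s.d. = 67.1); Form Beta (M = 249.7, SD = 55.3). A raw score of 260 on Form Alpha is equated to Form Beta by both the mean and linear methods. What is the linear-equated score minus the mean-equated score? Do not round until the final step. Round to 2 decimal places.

3.18

Mean-equated: 260 + (249.7 − 278.1) = 231.60
Linear-equated: (55.3/67.1)(260 − 278.1) + 249.7 = 234.783
Difference = 234.783 − 231.60 = 3.18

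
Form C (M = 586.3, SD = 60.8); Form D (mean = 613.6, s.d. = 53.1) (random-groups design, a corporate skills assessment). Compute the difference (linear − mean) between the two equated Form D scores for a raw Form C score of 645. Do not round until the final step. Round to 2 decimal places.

Mean-equated: 645 + (613.6 − 586.3) = 672.30
Linear-equated: (53.1/60.8)(645 − 586.3) + 613.6 = 664.866
Difference = 664.866 − 672.30 = -7.43

-7.43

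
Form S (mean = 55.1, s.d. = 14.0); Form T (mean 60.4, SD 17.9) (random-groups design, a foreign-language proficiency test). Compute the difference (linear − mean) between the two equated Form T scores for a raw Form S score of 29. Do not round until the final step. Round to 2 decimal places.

Mean-equated: 29 + (60.4 − 55.1) = 34.30
Linear-equated: (17.9/14.0)(29 − 55.1) + 60.4 = 27.029
Difference = 27.029 − 34.30 = -7.27

-7.27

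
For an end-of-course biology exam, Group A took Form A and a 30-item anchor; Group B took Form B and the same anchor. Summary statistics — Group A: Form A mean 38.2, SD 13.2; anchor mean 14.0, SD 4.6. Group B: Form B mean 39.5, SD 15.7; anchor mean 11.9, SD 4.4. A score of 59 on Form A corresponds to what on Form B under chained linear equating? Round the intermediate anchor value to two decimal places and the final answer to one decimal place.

72.9

Form A → anchor (Group A): v = (4.6/13.2)(59 − 38.2) + 14.0 = 21.25
anchor → Form B (Group B): y = (15.7/4.4)(21.25 − 11.9) + 39.5 = 72.9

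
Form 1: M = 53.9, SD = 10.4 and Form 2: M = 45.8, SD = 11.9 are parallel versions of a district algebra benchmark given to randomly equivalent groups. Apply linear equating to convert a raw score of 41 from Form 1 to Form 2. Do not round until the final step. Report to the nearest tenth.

31.0

Linear equating: y = (SD_Y/SD_X)(x − M_X) + M_Y
y = (11.9/10.4)(41 − 53.9) + 45.8
y = 1.144231 × -12.9 + 45.8 = -14.7606 + 45.8 = 31.0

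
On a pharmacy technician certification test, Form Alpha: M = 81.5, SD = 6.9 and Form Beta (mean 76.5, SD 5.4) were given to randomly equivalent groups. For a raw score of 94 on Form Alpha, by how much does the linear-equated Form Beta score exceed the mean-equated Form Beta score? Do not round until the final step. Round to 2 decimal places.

-2.72

Mean-equated: 94 + (76.5 − 81.5) = 89.00
Linear-equated: (5.4/6.9)(94 − 81.5) + 76.5 = 86.283
Difference = 86.283 − 89.00 = -2.72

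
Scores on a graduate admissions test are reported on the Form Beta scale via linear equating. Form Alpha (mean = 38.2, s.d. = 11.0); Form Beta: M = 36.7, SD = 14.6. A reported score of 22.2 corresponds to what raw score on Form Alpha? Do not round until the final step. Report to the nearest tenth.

Invert y = (SD_Y/SD_X)(x − M_X) + M_Y:
x = (SD_X/SD_Y)(y − M_Y) + M_X = (11.0/14.6)(22.2 − 36.7) + 38.2
x = 0.753425 × -14.500 + 38.2 = 27.3

27.3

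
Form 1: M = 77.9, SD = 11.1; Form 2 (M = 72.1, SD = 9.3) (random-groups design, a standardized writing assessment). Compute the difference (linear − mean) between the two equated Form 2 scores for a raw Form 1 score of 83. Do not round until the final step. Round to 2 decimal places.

-0.83

Mean-equated: 83 + (72.1 − 77.9) = 77.20
Linear-equated: (9.3/11.1)(83 − 77.9) + 72.1 = 76.373
Difference = 76.373 − 77.20 = -0.83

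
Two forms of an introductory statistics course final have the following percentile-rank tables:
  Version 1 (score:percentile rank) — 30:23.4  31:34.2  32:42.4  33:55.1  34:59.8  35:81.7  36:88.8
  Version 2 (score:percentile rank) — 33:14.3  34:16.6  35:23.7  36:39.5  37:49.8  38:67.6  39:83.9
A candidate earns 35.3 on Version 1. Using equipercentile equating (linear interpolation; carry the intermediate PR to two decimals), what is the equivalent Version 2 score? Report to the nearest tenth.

39.0

PR of 35.3 on Version 1: 81.7 + (35.3 − 35)/(36 − 35) × (88.8 − 81.7) = 83.83
On Version 2, PR 83.83 falls between score 38 (PR 67.6) and 39 (PR 83.9).
Interpolate: 38 + (83.83 − 67.6)/(83.9 − 67.6) × (39 − 38) = 39.0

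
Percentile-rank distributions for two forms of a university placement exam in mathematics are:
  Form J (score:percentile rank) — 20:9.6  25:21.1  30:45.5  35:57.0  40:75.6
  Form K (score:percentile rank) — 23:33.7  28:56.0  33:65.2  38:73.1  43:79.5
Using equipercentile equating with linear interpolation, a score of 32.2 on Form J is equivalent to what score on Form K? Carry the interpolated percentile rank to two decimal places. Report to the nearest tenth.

26.8

PR of 32.2 on Form J: 45.5 + (32.2 − 30)/(35 − 30) × (57.0 − 45.5) = 50.56
On Form K, PR 50.56 falls between score 23 (PR 33.7) and 28 (PR 56.0).
Interpolate: 23 + (50.56 − 33.7)/(56.0 − 33.7) × (28 − 23) = 26.8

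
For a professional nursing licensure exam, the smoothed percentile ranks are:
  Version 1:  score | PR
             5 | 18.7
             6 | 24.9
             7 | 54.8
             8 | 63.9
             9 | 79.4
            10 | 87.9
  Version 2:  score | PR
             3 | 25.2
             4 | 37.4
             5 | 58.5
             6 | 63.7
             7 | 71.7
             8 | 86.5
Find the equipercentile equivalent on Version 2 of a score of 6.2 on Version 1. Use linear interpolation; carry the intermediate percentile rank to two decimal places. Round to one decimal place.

PR of 6.2 on Version 1: 24.9 + (6.2 − 6)/(7 − 6) × (54.8 − 24.9) = 30.88
On Version 2, PR 30.88 falls between score 3 (PR 25.2) and 4 (PR 37.4).
Interpolate: 3 + (30.88 − 25.2)/(37.4 − 25.2) × (4 − 3) = 3.5

3.5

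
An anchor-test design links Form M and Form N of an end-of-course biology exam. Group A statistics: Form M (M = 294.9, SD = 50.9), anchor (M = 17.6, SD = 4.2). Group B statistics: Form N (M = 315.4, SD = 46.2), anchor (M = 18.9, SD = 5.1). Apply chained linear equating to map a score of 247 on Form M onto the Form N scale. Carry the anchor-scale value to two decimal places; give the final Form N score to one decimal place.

Form M → anchor (Group A): v = (4.2/50.9)(247 − 294.9) + 17.6 = 13.65
anchor → Form N (Group B): y = (46.2/5.1)(13.65 − 18.9) + 315.4 = 267.8

267.8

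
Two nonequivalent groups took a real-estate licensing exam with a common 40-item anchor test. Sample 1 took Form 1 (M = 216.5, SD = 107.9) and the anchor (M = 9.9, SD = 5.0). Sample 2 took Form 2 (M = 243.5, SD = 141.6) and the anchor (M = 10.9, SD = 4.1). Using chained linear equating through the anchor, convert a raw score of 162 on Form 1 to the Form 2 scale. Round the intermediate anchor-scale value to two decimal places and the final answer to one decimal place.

121.6

Form 1 → anchor (Sample 1): v = (5.0/107.9)(162 − 216.5) + 9.9 = 7.37
anchor → Form 2 (Sample 2): y = (141.6/4.1)(7.37 − 10.9) + 243.5 = 121.6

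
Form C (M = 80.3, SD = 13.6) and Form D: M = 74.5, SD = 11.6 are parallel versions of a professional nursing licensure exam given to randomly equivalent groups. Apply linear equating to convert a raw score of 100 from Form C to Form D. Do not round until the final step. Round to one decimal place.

Linear equating: y = (SD_Y/SD_X)(x − M_X) + M_Y
y = (11.6/13.6)(100 − 80.3) + 74.5
y = 0.852941 × 19.7 + 74.5 = 16.8029 + 74.5 = 91.3

91.3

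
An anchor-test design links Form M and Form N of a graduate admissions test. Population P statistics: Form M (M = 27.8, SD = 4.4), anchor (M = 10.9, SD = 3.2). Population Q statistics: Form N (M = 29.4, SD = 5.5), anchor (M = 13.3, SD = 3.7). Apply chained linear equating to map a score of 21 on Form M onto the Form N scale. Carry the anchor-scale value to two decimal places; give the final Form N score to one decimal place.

18.5

Form M → anchor (Population P): v = (3.2/4.4)(21 − 27.8) + 10.9 = 5.95
anchor → Form N (Population Q): y = (5.5/3.7)(5.95 − 13.3) + 29.4 = 18.5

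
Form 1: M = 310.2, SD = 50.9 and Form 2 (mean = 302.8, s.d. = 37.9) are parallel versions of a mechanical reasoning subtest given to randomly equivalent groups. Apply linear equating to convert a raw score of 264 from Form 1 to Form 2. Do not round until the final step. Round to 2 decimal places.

Linear equating: y = (SD_Y/SD_X)(x − M_X) + M_Y
y = (37.9/50.9)(264 − 310.2) + 302.8
y = 0.744597 × -46.2 + 302.8 = -34.4004 + 302.8 = 268.40

268.40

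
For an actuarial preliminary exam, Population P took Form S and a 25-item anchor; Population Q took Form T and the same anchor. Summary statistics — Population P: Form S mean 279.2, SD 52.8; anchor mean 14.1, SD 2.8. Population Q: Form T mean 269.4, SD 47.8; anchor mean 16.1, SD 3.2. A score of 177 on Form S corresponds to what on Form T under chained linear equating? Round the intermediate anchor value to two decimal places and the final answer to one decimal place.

Form S → anchor (Population P): v = (2.8/52.8)(177 − 279.2) + 14.1 = 8.68
anchor → Form T (Population Q): y = (47.8/3.2)(8.68 − 16.1) + 269.4 = 158.6

158.6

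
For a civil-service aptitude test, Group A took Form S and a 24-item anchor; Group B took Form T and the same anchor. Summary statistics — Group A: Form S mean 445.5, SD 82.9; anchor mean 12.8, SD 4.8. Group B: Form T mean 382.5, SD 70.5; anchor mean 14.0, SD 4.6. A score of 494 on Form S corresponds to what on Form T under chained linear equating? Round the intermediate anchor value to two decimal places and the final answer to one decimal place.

Form S → anchor (Group A): v = (4.8/82.9)(494 − 445.5) + 12.8 = 15.61
anchor → Form T (Group B): y = (70.5/4.6)(15.61 − 14.0) + 382.5 = 407.2

407.2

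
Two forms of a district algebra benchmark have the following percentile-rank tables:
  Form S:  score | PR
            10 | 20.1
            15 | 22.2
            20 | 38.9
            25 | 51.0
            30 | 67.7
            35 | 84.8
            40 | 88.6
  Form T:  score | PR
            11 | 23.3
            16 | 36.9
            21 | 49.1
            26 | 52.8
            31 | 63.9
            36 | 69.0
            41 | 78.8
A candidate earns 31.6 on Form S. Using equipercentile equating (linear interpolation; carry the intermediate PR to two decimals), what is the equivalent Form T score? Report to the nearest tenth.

PR of 31.6 on Form S: 67.7 + (31.6 − 30)/(35 − 30) × (84.8 − 67.7) = 73.17
On Form T, PR 73.17 falls between score 36 (PR 69.0) and 41 (PR 78.8).
Interpolate: 36 + (73.17 − 69.0)/(78.8 − 69.0) × (41 − 36) = 38.1

38.1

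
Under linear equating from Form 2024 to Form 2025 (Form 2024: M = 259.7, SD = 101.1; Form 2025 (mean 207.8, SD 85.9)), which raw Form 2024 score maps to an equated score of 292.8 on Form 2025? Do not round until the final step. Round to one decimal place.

Invert y = (SD_Y/SD_X)(x − M_X) + M_Y:
x = (SD_X/SD_Y)(y − M_Y) + M_X = (101.1/85.9)(292.8 − 207.8) + 259.7
x = 1.176950 × 85.000 + 259.7 = 359.7

359.7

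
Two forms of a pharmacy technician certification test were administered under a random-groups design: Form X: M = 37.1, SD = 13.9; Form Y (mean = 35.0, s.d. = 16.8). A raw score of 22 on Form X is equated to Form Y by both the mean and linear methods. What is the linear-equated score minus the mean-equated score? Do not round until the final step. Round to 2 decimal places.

Mean-equated: 22 + (35.0 − 37.1) = 19.90
Linear-equated: (16.8/13.9)(22 − 37.1) + 35.0 = 16.750
Difference = 16.750 − 19.90 = -3.15

-3.15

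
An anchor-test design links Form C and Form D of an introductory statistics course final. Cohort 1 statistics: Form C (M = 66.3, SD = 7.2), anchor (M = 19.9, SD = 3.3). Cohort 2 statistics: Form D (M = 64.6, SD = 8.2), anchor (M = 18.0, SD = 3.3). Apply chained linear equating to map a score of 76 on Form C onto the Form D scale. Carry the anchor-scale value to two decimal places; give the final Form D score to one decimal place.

80.4

Form C → anchor (Cohort 1): v = (3.3/7.2)(76 − 66.3) + 19.9 = 24.35
anchor → Form D (Cohort 2): y = (8.2/3.3)(24.35 − 18.0) + 64.6 = 80.4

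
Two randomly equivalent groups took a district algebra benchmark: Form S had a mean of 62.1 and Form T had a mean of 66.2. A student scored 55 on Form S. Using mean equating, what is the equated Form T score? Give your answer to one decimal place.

59.1

Mean equating: y = x + (M_Y − M_X) = 55 + (66.2 − 62.1) = 59.1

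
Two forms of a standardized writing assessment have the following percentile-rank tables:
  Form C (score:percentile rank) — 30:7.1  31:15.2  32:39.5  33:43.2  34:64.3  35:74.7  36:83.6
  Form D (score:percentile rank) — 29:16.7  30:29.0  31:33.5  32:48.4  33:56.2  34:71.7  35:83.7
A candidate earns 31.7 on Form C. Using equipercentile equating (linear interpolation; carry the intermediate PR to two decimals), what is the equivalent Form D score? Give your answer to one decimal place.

30.7

PR of 31.7 on Form C: 15.2 + (31.7 − 31)/(32 − 31) × (39.5 − 15.2) = 32.21
On Form D, PR 32.21 falls between score 30 (PR 29.0) and 31 (PR 33.5).
Interpolate: 30 + (32.21 − 29.0)/(33.5 − 29.0) × (31 − 30) = 30.7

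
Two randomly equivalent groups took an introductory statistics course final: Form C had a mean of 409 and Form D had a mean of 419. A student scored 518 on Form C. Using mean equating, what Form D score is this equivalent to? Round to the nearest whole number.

528

Mean equating: y = x + (M_Y − M_X) = 518 + (419 − 409) = 528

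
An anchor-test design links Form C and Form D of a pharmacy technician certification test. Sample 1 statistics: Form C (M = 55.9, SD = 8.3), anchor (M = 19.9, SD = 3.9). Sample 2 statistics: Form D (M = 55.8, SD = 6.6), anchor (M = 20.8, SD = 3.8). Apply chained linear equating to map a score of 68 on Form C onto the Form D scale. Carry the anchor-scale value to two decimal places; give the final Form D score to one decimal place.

Form C → anchor (Sample 1): v = (3.9/8.3)(68 − 55.9) + 19.9 = 25.59
anchor → Form D (Sample 2): y = (6.6/3.8)(25.59 − 20.8) + 55.8 = 64.1

64.1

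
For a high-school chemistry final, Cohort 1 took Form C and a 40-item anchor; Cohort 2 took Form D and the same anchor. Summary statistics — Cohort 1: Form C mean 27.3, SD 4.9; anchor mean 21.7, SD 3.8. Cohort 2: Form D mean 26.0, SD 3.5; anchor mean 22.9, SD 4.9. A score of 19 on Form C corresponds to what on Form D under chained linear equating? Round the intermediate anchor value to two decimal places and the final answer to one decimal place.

Form C → anchor (Cohort 1): v = (3.8/4.9)(19 − 27.3) + 21.7 = 15.26
anchor → Form D (Cohort 2): y = (3.5/4.9)(15.26 − 22.9) + 26.0 = 20.5

20.5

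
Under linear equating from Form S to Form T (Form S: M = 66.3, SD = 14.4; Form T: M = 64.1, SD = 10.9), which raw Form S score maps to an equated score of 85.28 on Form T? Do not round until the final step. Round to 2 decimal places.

94.28

Invert y = (SD_Y/SD_X)(x − M_X) + M_Y:
x = (SD_X/SD_Y)(y − M_Y) + M_X = (14.4/10.9)(85.28 − 64.1) + 66.3
x = 1.321101 × 21.180 + 66.3 = 94.28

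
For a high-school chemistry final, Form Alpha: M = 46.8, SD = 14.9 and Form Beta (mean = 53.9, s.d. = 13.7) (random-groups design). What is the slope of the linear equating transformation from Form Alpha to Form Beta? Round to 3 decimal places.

A = SD_Y / SD_X = 13.7 / 14.9 = 0.919

0.919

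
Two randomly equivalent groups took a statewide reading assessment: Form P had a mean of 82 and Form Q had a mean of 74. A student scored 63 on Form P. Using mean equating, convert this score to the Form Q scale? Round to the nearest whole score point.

55

Mean equating: y = x + (M_Y − M_X) = 63 + (74 − 82) = 55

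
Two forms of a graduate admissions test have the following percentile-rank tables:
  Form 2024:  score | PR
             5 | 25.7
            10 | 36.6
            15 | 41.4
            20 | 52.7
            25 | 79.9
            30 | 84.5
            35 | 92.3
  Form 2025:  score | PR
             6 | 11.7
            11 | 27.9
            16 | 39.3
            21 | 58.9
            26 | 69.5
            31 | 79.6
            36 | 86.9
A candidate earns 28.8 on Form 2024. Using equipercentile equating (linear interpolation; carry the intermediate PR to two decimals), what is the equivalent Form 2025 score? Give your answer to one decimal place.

PR of 28.8 on Form 2024: 79.9 + (28.8 − 25)/(30 − 25) × (84.5 − 79.9) = 83.40
On Form 2025, PR 83.40 falls between score 31 (PR 79.6) and 36 (PR 86.9).
Interpolate: 31 + (83.40 − 79.6)/(86.9 − 79.6) × (36 − 31) = 33.6

33.6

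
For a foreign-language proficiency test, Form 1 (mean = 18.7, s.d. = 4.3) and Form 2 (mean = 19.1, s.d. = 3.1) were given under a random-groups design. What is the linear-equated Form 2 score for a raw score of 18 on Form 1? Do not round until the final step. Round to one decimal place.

18.6

Linear equating: y = (SD_Y/SD_X)(x − M_X) + M_Y
y = (3.1/4.3)(18 − 18.7) + 19.1
y = 0.720930 × -0.7 + 19.1 = -0.5047 + 19.1 = 18.6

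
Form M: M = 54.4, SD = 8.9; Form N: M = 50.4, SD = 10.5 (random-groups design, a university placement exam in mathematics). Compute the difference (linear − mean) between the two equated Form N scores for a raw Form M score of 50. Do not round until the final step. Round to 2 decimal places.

-0.79

Mean-equated: 50 + (50.4 − 54.4) = 46.00
Linear-equated: (10.5/8.9)(50 − 54.4) + 50.4 = 45.209
Difference = 45.209 − 46.00 = -0.79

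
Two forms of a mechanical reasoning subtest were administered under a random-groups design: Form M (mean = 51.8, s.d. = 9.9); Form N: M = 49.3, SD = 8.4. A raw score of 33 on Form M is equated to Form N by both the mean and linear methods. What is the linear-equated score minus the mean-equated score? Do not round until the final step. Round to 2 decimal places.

2.85

Mean-equated: 33 + (49.3 − 51.8) = 30.50
Linear-equated: (8.4/9.9)(33 − 51.8) + 49.3 = 33.348
Difference = 33.348 − 30.50 = 2.85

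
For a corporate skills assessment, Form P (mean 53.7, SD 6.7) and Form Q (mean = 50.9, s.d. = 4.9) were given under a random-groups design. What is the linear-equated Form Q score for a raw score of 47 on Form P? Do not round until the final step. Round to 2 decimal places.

46.00

Linear equating: y = (SD_Y/SD_X)(x − M_X) + M_Y
y = (4.9/6.7)(47 − 53.7) + 50.9
y = 0.731343 × -6.7 + 50.9 = -4.9000 + 50.9 = 46.00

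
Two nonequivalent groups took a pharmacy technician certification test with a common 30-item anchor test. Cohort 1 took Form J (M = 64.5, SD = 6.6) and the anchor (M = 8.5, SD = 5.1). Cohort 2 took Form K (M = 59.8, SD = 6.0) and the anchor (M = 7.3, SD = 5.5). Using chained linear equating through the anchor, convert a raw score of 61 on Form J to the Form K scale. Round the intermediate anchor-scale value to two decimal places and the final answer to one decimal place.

58.2

Form J → anchor (Cohort 1): v = (5.1/6.6)(61 − 64.5) + 8.5 = 5.80
anchor → Form K (Cohort 2): y = (6.0/5.5)(5.80 − 7.3) + 59.8 = 58.2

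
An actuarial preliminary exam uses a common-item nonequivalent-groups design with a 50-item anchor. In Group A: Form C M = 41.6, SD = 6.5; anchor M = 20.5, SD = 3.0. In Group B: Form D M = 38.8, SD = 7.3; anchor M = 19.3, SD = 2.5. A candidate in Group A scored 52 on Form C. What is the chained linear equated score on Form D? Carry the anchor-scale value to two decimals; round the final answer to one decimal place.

56.3

Form C → anchor (Group A): v = (3.0/6.5)(52 − 41.6) + 20.5 = 25.30
anchor → Form D (Group B): y = (7.3/2.5)(25.30 − 19.3) + 38.8 = 56.3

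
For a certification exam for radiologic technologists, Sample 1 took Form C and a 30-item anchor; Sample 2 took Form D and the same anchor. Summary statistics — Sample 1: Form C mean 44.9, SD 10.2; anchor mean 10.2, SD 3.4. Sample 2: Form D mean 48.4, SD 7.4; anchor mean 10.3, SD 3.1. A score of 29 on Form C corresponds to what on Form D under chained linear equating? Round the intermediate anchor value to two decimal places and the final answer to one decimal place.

35.5

Form C → anchor (Sample 1): v = (3.4/10.2)(29 − 44.9) + 10.2 = 4.90
anchor → Form D (Sample 2): y = (7.4/3.1)(4.90 − 10.3) + 48.4 = 35.5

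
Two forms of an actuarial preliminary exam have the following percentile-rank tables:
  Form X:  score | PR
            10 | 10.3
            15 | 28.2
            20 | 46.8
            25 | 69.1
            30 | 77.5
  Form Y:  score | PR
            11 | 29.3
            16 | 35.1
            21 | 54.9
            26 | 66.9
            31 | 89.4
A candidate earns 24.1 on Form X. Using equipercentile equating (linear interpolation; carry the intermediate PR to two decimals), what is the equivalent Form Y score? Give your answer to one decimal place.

PR of 24.1 on Form X: 46.8 + (24.1 − 20)/(25 − 20) × (69.1 − 46.8) = 65.09
On Form Y, PR 65.09 falls between score 21 (PR 54.9) and 26 (PR 66.9).
Interpolate: 21 + (65.09 − 54.9)/(66.9 − 54.9) × (26 − 21) = 25.2

25.2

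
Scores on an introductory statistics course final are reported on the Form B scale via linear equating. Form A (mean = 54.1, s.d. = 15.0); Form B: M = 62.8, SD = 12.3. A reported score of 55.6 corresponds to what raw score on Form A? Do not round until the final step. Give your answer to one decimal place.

Invert y = (SD_Y/SD_X)(x − M_X) + M_Y:
x = (SD_X/SD_Y)(y − M_Y) + M_X = (15.0/12.3)(55.6 − 62.8) + 54.1
x = 1.219512 × -7.200 + 54.1 = 45.3

45.3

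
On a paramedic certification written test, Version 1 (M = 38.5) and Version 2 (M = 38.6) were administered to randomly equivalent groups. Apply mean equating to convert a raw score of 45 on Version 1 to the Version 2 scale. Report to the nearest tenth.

Mean equating: y = x + (M_Y − M_X) = 45 + (38.6 − 38.5) = 45.1

45.1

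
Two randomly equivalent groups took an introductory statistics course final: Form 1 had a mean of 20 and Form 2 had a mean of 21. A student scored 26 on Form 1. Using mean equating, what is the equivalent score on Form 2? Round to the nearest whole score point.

Mean equating: y = x + (M_Y − M_X) = 26 + (21 − 20) = 27

27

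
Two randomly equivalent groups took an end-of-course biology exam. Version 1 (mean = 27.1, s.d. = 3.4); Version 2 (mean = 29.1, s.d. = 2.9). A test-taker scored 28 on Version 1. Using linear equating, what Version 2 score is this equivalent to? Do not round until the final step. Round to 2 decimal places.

29.87

Linear equating: y = (SD_Y/SD_X)(x − M_X) + M_Y
y = (2.9/3.4)(28 − 27.1) + 29.1
y = 0.852941 × 0.9 + 29.1 = 0.7676 + 29.1 = 29.87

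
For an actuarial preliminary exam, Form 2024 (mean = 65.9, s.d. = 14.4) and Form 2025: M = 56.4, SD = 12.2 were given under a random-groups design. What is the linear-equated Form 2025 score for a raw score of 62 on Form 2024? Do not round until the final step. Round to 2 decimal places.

53.10

Linear equating: y = (SD_Y/SD_X)(x − M_X) + M_Y
y = (12.2/14.4)(62 − 65.9) + 56.4
y = 0.847222 × -3.9 + 56.4 = -3.3042 + 56.4 = 53.10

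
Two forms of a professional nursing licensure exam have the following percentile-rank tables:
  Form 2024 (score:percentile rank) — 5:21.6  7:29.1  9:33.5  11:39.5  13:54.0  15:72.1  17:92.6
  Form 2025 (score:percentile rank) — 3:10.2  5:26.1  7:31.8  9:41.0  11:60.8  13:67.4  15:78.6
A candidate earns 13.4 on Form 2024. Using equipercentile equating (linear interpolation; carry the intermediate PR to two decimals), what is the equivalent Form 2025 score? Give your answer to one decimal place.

10.7

PR of 13.4 on Form 2024: 54.0 + (13.4 − 13)/(15 − 13) × (72.1 − 54.0) = 57.62
On Form 2025, PR 57.62 falls between score 9 (PR 41.0) and 11 (PR 60.8).
Interpolate: 9 + (57.62 − 41.0)/(60.8 − 41.0) × (11 − 9) = 10.7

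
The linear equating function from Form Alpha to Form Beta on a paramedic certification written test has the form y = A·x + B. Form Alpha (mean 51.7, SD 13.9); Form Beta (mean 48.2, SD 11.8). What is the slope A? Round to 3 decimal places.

A = SD_Y / SD_X = 11.8 / 13.9 = 0.849

0.849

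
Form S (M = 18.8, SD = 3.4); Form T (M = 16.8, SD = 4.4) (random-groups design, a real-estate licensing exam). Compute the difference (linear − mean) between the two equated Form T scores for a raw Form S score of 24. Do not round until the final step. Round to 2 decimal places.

Mean-equated: 24 + (16.8 − 18.8) = 22.00
Linear-equated: (4.4/3.4)(24 − 18.8) + 16.8 = 23.529
Difference = 23.529 − 22.00 = 1.53

1.53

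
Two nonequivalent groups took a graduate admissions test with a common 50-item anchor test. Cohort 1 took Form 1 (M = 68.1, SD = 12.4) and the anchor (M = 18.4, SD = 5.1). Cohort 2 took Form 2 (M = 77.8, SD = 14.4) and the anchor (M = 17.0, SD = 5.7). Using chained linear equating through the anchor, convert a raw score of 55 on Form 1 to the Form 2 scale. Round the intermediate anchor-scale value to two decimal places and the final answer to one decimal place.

Form 1 → anchor (Cohort 1): v = (5.1/12.4)(55 − 68.1) + 18.4 = 13.01
anchor → Form 2 (Cohort 2): y = (14.4/5.7)(13.01 − 17.0) + 77.8 = 67.7

67.7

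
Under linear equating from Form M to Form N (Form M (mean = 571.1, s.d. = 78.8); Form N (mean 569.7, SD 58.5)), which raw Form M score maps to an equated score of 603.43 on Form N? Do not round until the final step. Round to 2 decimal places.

Invert y = (SD_Y/SD_X)(x − M_X) + M_Y:
x = (SD_X/SD_Y)(y − M_Y) + M_X = (78.8/58.5)(603.43 − 569.7) + 571.1
x = 1.347009 × 33.730 + 571.1 = 616.53

616.53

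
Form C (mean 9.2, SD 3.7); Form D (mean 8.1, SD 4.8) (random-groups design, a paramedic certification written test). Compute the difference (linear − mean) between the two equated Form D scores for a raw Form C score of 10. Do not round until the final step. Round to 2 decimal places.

Mean-equated: 10 + (8.1 − 9.2) = 8.90
Linear-equated: (4.8/3.7)(10 − 9.2) + 8.1 = 9.138
Difference = 9.138 − 8.90 = 0.24

0.24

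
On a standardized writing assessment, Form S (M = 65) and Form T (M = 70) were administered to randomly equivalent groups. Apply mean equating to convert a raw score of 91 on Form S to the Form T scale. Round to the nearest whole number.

96

Mean equating: y = x + (M_Y − M_X) = 91 + (70 − 65) = 96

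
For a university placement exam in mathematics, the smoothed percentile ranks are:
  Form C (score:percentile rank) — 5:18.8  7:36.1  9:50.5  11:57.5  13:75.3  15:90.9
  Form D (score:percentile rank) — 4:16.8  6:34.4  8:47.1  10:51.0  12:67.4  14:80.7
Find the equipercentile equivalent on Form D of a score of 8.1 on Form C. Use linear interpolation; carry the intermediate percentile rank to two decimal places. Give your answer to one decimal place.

7.5

PR of 8.1 on Form C: 36.1 + (8.1 − 7)/(9 − 7) × (50.5 − 36.1) = 44.02
On Form D, PR 44.02 falls between score 6 (PR 34.4) and 8 (PR 47.1).
Interpolate: 6 + (44.02 − 34.4)/(47.1 − 34.4) × (8 − 6) = 7.5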